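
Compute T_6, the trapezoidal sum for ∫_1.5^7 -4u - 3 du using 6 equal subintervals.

-110

Δu = (7 − 1.5)/6 = 11/12.
f(1.5) = -9, f(29/12) = -38/3, f(10/3) = -49/3, f(4.25) = -20, f(31/6) = -71/3, f(73/12) = -82/3, f(7) = -31.
T_6 = (Δu/2)·[f(u_0) + 2f(u_1) + ... + 2f(u_{5}) + f(u_6)].
Sum = -110.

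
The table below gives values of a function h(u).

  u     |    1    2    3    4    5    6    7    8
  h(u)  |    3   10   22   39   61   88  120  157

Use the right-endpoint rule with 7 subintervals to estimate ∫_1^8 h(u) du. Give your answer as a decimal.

Δu = 1.
Sum = 1·[10 + 22 + 39 + 61 + 88 + 120 + 157] = 497.

497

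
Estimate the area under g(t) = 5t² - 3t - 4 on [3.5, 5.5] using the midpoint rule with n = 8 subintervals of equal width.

170.78125

Δt = (5.5 − 3.5)/8 = 0.25.
Midpoints: 3.625, 3.875, 4.125, 4.375, 4.625, 4.875, 5.125, 5.375.
g(3.625) = 50.828125, g(3.875) = 59.453125, g(4.125) = 68.703125, g(4.375) = 78.578125, g(4.625) = 89.078125, g(4.875) = 100.203125, g(5.125) = 111.953125, g(5.375) = 124.328125.
Sum = Δt · [g(3.625) + g(3.875) + g(4.125) + ...].
Sum = 170.78125.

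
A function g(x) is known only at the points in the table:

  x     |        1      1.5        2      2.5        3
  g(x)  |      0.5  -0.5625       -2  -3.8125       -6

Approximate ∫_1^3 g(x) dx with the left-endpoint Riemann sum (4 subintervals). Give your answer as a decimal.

-2.9375

Δx = 0.5.
Sum = 0.5·[0.5 + (-0.5625) + (-2) + (-3.8125)] = -2.9375.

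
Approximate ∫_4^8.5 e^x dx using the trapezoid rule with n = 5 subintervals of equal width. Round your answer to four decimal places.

5183.8871

Δx = (8.5 − 4)/5 = 0.9.
f(4) ≈ 54.5982, f(4.9) ≈ 134.2898, f(5.8) ≈ 330.2996, f(6.7) ≈ 812.4058, f(7.6) ≈ 1998.1959, f(8.5) ≈ 4914.7688.
T_5 = (Δx/2)·[f(x_0) + 2f(x_1) + ... + 2f(x_{4}) + f(x_5)].
Sum ≈ 5183.8871.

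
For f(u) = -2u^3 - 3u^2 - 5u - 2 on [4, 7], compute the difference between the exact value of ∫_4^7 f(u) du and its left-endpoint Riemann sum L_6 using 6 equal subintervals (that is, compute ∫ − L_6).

Exact integral: ∫_4^7 f(u) du = -1440.
L_6 = -1276.5.
Error = -1440 − (-1276.5) = -163.5.

-163.5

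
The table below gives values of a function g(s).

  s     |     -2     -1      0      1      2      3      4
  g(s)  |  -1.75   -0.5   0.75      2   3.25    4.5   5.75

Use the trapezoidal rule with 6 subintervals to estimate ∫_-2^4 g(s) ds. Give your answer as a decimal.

12

Δs = 1.
T_6 = (1/2)·[(-1.75) + 2·(-0.5) + 2·0.75 + 2·2 + 2·3.25 + 2·4.5 + 5.75] = 12.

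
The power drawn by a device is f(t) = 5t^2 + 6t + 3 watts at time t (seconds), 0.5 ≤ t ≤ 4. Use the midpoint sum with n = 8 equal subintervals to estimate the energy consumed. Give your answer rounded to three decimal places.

163.929

Δt = (4 − 0.5)/8 = 0.4375.
Midpoints: 0.71875, 1.15625, 1.59375, 2.03125, 2.46875, 2.90625, 3.34375, 3.78125.
f(0.71875) = 10133/1024, f(1.15625) = 17021/1024, f(1.59375) = 25869/1024, f(2.03125) = 36677/1024, f(2.46875) = 49445/1024, f(2.90625) = 64173/1024, f(3.34375) = 80861/1024, f(3.78125) = 99509/1024.
Sum = Δt · [f(0.71875) + f(1.15625) + f(1.59375) + ...].
Sum ≈ 163.929.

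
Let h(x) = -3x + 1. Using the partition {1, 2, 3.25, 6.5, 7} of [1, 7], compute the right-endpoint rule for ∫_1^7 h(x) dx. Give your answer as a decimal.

Subinterval widths: 1, 1.25, 3.25, 0.5.
Right endpoints: 2, 3.25, 6.5, 7.
h(2) = -5, h(3.25) = -8.75, h(6.5) = -18.5, h(7) = -20.
Sum = Σ Δx_i · h(x_i).
Sum = -86.0625.

-86.0625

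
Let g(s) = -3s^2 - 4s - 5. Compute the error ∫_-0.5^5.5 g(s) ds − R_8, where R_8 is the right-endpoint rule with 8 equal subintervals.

44.4375

Exact integral: ∫_-0.5^5.5 g(s) ds = -256.5.
R_8 = -300.9375.
Error = -256.5 − (-300.9375) = 44.4375.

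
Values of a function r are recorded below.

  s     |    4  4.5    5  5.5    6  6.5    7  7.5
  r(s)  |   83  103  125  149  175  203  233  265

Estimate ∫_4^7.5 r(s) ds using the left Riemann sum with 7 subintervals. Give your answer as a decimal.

535.5

Δs = 0.5.
Sum = 0.5·[83 + 103 + 125 + 149 + 175 + 203 + 233] = 535.5.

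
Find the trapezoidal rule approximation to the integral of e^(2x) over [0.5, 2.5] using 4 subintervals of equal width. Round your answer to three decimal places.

78.819

Δx = (2.5 − 0.5)/4 = 0.5.
f(0.5) ≈ 2.718, f(1) ≈ 7.389, f(1.5) ≈ 20.086, f(2) ≈ 54.598, f(2.5) ≈ 148.413.
T_4 = (Δx/2)·[f(x_0) + 2f(x_1) + 2f(x_2) + 2f(x_3) + f(x_4)].
Sum ≈ 78.819.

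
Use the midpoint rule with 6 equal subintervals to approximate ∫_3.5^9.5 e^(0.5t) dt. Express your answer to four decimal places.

217.3878

Δt = (9.5 − 3.5)/6 = 1.
Midpoints: 4, 5, 6, 7, 8, 9.
f(4) ≈ 7.3891, f(5) ≈ 12.1825, f(6) ≈ 20.0855, f(7) ≈ 33.1155, f(8) ≈ 54.5982, f(9) ≈ 90.0171.
Sum = Δt · [f(4) + f(5) + f(6) + ...].
Sum ≈ 217.3878.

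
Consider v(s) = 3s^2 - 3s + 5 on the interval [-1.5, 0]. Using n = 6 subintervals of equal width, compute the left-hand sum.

15.703125

Δs = (0 − (-1.5))/6 = 0.25.
Left endpoints: -1.5, -1.25, -1, -0.75, -0.5, -0.25.
v(-1.5) = 16.25, v(-1.25) = 13.4375, v(-1) = 11, v(-0.75) = 8.9375, v(-0.5) = 7.25, v(-0.25) = 5.9375.
Sum = Δs · [v(-1.5) + v(-1.25) + v(-1) + ...].
Sum = 15.703125.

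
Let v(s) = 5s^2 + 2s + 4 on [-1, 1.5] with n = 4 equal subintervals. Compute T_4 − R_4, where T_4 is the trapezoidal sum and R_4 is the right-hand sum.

-3.515625

T_4 = 19.35546875.
R_4 = 22.87109375.
T_4 − R_4 = -3.515625.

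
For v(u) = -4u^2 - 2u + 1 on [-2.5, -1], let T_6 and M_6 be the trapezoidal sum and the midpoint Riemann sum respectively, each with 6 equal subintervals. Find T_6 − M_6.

-0.09375

T_6 = -12.8125.
M_6 = -12.71875.
T_6 − M_6 = -0.09375.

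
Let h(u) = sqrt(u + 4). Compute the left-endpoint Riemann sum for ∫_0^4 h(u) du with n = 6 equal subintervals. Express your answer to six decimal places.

Δu = (4 − 0)/6 = 2/3.
Left endpoints: 0, 2/3, 4/3, 2, 8/3, 10/3.
h(0) ≈ 2.000000, h(2/3) ≈ 2.160247, h(4/3) ≈ 2.309401, h(2) ≈ 2.449490, h(8/3) ≈ 2.581989, h(10/3) ≈ 2.708013.
Sum = Δu · [h(0) + h(2/3) + h(4/3) + ...].
Sum ≈ 9.472760.

9.472760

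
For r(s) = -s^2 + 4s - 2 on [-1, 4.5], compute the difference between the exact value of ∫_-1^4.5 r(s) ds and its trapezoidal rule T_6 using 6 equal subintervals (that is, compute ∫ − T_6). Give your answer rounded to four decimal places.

Exact integral: ∫_-1^4.5 r(s) ds ≈ -3.208333.
T_6 ≈ -3.978588.
Error ≈ -3.208333 − (-3.978588) ≈ 0.7703.

0.7703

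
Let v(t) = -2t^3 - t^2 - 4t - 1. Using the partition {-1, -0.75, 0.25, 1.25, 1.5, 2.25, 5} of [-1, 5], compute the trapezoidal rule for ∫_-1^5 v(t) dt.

-488.5625

Subinterval widths: 0.25, 1, 1, 0.25, 0.75, 2.75.
v(-1) = 4, v(-0.75) = 2.28125, v(0.25) = -2.09375, v(1.25) = -11.46875, v(1.5) = -16, v(2.25) = -37.84375, v(5) = -296.
On each subinterval the trapezoid contributes (Δt_i/2)·[v(t_{i-1}) + v(t_i)].
Sum = -488.5625.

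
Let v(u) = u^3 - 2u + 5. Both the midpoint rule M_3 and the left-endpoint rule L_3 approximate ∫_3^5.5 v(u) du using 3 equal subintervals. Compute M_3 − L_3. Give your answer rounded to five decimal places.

M_3 ≈ 197.9210069.
L_3 ≈ 147.4652778.
M_3 − L_3 ≈ 50.45573.

50.45573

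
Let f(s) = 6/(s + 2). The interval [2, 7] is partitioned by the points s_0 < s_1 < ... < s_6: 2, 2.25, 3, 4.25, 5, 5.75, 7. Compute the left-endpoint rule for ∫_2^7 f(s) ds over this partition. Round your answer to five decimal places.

5.26442

Subinterval widths: 0.25, 0.75, 1.25, 0.75, 0.75, 1.25.
Left endpoints: 2, 2.25, 3, 4.25, 5, 5.75.
f(2) = 1.5, f(2.25) = 24/17, f(3) = 1.2, f(4.25) = 0.96, f(5) = 6/7, f(5.75) = 24/31.
Sum = Σ Δs_i · f(s_i).
Sum ≈ 5.26442.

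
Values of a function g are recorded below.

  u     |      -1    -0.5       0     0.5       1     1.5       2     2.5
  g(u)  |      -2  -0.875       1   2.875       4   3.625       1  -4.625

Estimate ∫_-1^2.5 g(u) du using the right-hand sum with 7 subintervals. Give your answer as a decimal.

3.5

Δu = 0.5.
Sum = 0.5·[(-0.875) + 1 + 2.875 + 4 + 3.625 + 1 + (-4.625)] = 3.5.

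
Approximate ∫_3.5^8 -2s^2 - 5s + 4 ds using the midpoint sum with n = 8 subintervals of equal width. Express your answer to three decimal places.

Δs = (8 − 3.5)/8 = 0.5625.
Midpoints: 3.78125, 4.34375, 4.90625, 5.46875, 6.03125, 6.59375, 7.15625, 7.71875.
f(3.78125) = -22273/512, f(4.34375) = -28393/512, f(4.90625) = -35161/512, f(5.46875) = -42577/512, f(6.03125) = -50641/512, f(6.59375) = -59353/512, f(7.15625) = -68713/512, f(7.71875) = -78721/512.
Sum = Δs · [f(3.78125) + f(4.34375) + f(4.90625) + ...].
Sum ≈ -423.888.

-423.888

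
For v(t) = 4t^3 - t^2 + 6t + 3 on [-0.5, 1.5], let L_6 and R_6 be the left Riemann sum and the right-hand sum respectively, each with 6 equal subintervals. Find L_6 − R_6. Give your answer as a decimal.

L_6 ≈ 12.01852.
R_6 ≈ 20.01852.
L_6 − R_6 = -8.

-8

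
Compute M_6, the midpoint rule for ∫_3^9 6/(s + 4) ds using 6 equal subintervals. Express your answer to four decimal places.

3.7106

Δs = (9 − 3)/6 = 1.
Midpoints: 3.5, 4.5, 5.5, 6.5, 7.5, 8.5.
f(3.5) = 0.8, f(4.5) = 12/17, f(5.5) = 12/19, f(6.5) = 4/7, f(7.5) = 12/23, f(8.5) = 0.48.
Sum = Δs · [f(3.5) + f(4.5) + f(5.5) + ...].
Sum ≈ 3.7106.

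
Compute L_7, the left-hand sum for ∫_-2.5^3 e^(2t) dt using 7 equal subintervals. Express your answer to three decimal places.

83.119

Δt = (3 − (-2.5))/7 = 11/14.
Left endpoints: -2.5, -12/7, -13/14, -1/7, 9/14, 10/7, 31/14.
f(-2.5) ≈ 0.007, f(-12/7) ≈ 0.032, f(-13/14) ≈ 0.156, f(-1/7) ≈ 0.751, f(9/14) ≈ 3.617, f(10/7) ≈ 17.412, f(31/14) ≈ 83.812.
Sum = Δt · [f(-2.5) + f(-12/7) + f(-13/14) + ...].
Sum ≈ 83.119.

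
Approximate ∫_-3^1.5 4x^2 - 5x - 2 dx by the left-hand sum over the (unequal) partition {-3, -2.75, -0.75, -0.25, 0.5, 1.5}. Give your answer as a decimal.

Subinterval widths: 0.25, 2, 0.5, 0.75, 1.
Left endpoints: -3, -2.75, -0.75, -0.25, 0.5.
f(-3) = 49, f(-2.75) = 42, f(-0.75) = 4, f(-0.25) = -0.5, f(0.5) = -3.5.
Sum = Σ Δx_i · f(x_i).
Sum = 94.375.

94.375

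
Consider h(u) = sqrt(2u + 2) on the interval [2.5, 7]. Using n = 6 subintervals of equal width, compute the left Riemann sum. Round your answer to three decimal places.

14.646

Δu = (7 − 2.5)/6 = 0.75.
Left endpoints: 2.5, 3.25, 4, 4.75, 5.5, 6.25.
h(2.5) ≈ 2.646, h(3.25) ≈ 2.915, h(4) ≈ 3.162, h(4.75) ≈ 3.391, h(5.5) ≈ 3.606, h(6.25) ≈ 3.808.
Sum = Δu · [h(2.5) + h(3.25) + h(4) + ...].
Sum ≈ 14.646.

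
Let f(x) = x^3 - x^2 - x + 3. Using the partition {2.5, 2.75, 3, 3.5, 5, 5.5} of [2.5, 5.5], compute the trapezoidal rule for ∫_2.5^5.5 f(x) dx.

Subinterval widths: 0.25, 0.25, 0.5, 1.5, 0.5.
f(2.5) = 9.875, f(2.75) = 13.484375, f(3) = 18, f(3.5) = 30.125, f(5) = 98, f(5.5) = 133.625.
On each subinterval the trapezoid contributes (Δx_i/2)·[f(x_{i-1}) + f(x_i)].
Sum = 172.88671875.

172.88671875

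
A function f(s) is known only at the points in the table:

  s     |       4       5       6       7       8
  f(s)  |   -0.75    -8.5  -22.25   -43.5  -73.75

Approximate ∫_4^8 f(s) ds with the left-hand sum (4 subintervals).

Δs = 1.
Sum = 1·[(-0.75) + (-8.5) + (-22.25) + (-43.5)] = -75.

-75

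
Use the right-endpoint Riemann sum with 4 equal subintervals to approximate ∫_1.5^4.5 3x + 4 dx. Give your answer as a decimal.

42.375

Δx = (4.5 − 1.5)/4 = 0.75.
Right endpoints: 2.25, 3, 3.75, 4.5.
f(2.25) = 10.75, f(3) = 13, f(3.75) = 15.25, f(4.5) = 17.5.
Sum = Δx · [f(2.25) + f(3) + f(3.75) + f(4.5)].
Sum = 42.375.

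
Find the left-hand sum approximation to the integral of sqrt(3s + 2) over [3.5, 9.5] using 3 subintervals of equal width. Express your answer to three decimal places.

25.573

Δs = (9.5 − 3.5)/3 = 2.
Left endpoints: 3.5, 5.5, 7.5.
f(3.5) ≈ 3.536, f(5.5) ≈ 4.301, f(7.5) ≈ 4.950.
Sum = Δs · [f(3.5) + f(5.5) + f(7.5)].
Sum ≈ 25.573.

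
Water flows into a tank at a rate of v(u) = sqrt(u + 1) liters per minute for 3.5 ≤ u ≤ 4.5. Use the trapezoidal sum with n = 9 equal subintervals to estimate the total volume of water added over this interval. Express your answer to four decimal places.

2.2351

Δu = (4.5 − 3.5)/9 = 1/9.
v(3.5) ≈ 2.1213, v(65/18) ≈ 2.1473, v(67/18) ≈ 2.1731, v(23/6) ≈ 2.1985, v(71/18) ≈ 2.2236, v(73/18) ≈ 2.2485, v(25/6) ≈ 2.2730, v(77/18) ≈ 2.2973, v(79/18) ≈ 2.3214, v(4.5) ≈ 2.3452.
T_9 = (Δu/2)·[v(u_0) + 2v(u_1) + ... + 2v(u_{8}) + v(u_9)].
Sum ≈ 2.2351.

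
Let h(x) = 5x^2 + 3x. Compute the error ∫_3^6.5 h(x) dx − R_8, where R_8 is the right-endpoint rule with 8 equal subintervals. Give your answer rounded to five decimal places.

-39.22233

Exact integral: ∫_3^6.5 h(x) dx ≈ 462.5833333.
R_8 ≈ 501.8056641.
Error ≈ 462.5833333 − 501.8056641 ≈ -39.22233.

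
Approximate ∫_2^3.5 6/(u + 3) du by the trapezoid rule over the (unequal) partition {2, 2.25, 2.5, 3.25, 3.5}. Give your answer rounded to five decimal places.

1.57655

Subinterval widths: 0.25, 0.25, 0.75, 0.25.
f(2) = 1.2, f(2.25) = 8/7, f(2.5) = 12/11, f(3.25) = 0.96, f(3.5) = 12/13.
On each subinterval the trapezoid contributes (Δu_i/2)·[f(u_{i-1}) + f(u_i)].
Sum ≈ 1.57655.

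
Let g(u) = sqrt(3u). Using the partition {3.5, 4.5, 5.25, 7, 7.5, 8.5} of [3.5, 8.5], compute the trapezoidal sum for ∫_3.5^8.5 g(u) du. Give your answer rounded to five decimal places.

21.03376

Subinterval widths: 1, 0.75, 1.75, 0.5, 1.
g(3.5) ≈ 3.24037, g(4.5) ≈ 3.67423, g(5.25) ≈ 3.96863, g(7) ≈ 4.58258, g(7.5) ≈ 4.74342, g(8.5) ≈ 5.04975.
On each subinterval the trapezoid contributes (Δu_i/2)·[g(u_{i-1}) + g(u_i)].
Sum ≈ 21.03376.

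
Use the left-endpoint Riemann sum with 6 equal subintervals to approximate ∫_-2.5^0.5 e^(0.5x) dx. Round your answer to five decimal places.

1.75604

Δx = (0.5 − (-2.5))/6 = 0.5.
Left endpoints: -2.5, -2, -1.5, -1, -0.5, 0.
f(-2.5) ≈ 0.28650, f(-2) ≈ 0.36788, f(-1.5) ≈ 0.47237, f(-1) ≈ 0.60653, f(-0.5) ≈ 0.77880, f(0) ≈ 1.00000.
Sum = Δx · [f(-2.5) + f(-2) + f(-1.5) + ...].
Sum ≈ 1.75604.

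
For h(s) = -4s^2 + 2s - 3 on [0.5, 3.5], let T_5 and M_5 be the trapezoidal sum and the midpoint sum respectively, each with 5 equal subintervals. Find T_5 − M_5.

-1.08

T_5 = -54.72.
M_5 = -53.64.
T_5 − M_5 = -1.08.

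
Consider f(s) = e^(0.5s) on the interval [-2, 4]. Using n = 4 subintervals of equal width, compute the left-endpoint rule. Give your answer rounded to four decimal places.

Δs = (4 − (-2))/4 = 1.5.
Left endpoints: -2, -0.5, 1, 2.5.
f(-2) ≈ 0.3679, f(-0.5) ≈ 0.7788, f(1) ≈ 1.6487, f(2.5) ≈ 3.4903.
Sum = Δs · [f(-2) + f(-0.5) + f(1) + f(2.5)].
Sum ≈ 9.4286.

9.4286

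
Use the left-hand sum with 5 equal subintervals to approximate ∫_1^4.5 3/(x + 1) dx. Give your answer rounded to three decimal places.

3.395

Δx = (4.5 − 1)/5 = 0.7.
Left endpoints: 1, 1.7, 2.4, 3.1, 3.8.
f(1) = 1.5, f(1.7) = 10/9, f(2.4) = 15/17, f(3.1) = 30/41, f(3.8) = 0.625.
Sum = Δx · [f(1) + f(1.7) + f(2.4) + f(3.1) + f(3.8)].
Sum ≈ 3.395.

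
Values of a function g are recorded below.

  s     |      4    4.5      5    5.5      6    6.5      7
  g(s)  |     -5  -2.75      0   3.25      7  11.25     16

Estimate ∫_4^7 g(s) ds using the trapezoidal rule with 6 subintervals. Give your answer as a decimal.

12.125

Δs = 0.5.
T_6 = (0.5/2)·[(-5) + 2·(-2.75) + 2·0 + 2·3.25 + 2·7 + 2·11.25 + 16] = 12.125.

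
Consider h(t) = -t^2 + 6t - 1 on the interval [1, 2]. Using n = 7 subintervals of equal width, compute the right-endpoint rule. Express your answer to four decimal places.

5.8776

Δt = (2 − 1)/7 = 1/7.
Right endpoints: 8/7, 9/7, 10/7, 11/7, 12/7, 13/7, 2.
h(8/7) = 223/49, h(9/7) = 248/49, h(10/7) = 271/49, h(11/7) = 292/49, h(12/7) = 311/49, h(13/7) = 328/49, h(2) = 7.
Sum = Δt · [h(8/7) + h(9/7) + h(10/7) + ...].
Sum ≈ 5.8776.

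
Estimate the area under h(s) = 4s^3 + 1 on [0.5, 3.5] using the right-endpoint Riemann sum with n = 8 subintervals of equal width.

Δs = (3.5 − 0.5)/8 = 0.375.
Right endpoints: 0.875, 1.25, 1.625, 2, 2.375, 2.75, 3.125, 3.5.
h(0.875) = 3.6796875, h(1.25) = 8.8125, h(1.625) = 18.1640625, h(2) = 33, h(2.375) = 54.5859375, h(2.75) = 84.1875, h(3.125) = 123.0703125, h(3.5) = 172.5.
Sum = Δs · [h(0.875) + h(1.25) + h(1.625) + ...].
Sum = 186.75.

186.75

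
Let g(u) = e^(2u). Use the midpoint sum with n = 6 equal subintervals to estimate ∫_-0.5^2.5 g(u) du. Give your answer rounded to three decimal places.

71.026

Δu = (2.5 − (-0.5))/6 = 0.5.
Midpoints: -0.25, 0.25, 0.75, 1.25, 1.75, 2.25.
g(-0.25) ≈ 0.607, g(0.25) ≈ 1.649, g(0.75) ≈ 4.482, g(1.25) ≈ 12.182, g(1.75) ≈ 33.115, g(2.25) ≈ 90.017.
Sum = Δu · [g(-0.25) + g(0.25) + g(0.75) + ...].
Sum ≈ 71.026.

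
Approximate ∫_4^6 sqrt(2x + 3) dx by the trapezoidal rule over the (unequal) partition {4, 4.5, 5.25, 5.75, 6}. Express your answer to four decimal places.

7.2027

Subinterval widths: 0.5, 0.75, 0.5, 0.25.
f(4) ≈ 3.3166, f(4.5) ≈ 3.4641, f(5.25) ≈ 3.6742, f(5.75) ≈ 3.8079, f(6) ≈ 3.8730.
On each subinterval the trapezoid contributes (Δx_i/2)·[f(x_{i-1}) + f(x_i)].
Sum ≈ 7.2027.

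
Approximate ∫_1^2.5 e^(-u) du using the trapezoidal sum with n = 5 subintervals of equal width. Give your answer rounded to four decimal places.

Δu = (2.5 − 1)/5 = 0.3.
f(1) ≈ 0.3679, f(1.3) ≈ 0.2725, f(1.6) ≈ 0.2019, f(1.9) ≈ 0.1496, f(2.2) ≈ 0.1108, f(2.5) ≈ 0.0821.
T_5 = (Δu/2)·[f(u_0) + 2f(u_1) + ... + 2f(u_{4}) + f(u_5)].
Sum ≈ 0.2879.

0.2879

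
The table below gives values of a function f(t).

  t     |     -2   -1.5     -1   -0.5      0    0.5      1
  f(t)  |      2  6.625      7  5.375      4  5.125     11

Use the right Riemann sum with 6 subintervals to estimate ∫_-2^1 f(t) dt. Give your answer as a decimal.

19.5625

Δt = 0.5.
Sum = 0.5·[6.625 + 7 + 5.375 + 4 + 5.125 + 11] = 19.5625.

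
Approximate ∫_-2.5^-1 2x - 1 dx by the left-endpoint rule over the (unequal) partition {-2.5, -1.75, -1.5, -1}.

-7.625

Subinterval widths: 0.75, 0.25, 0.5.
Left endpoints: -2.5, -1.75, -1.5.
f(-2.5) = -6, f(-1.75) = -4.5, f(-1.5) = -4.
Sum = Σ Δx_i · f(x_i).
Sum = -7.625.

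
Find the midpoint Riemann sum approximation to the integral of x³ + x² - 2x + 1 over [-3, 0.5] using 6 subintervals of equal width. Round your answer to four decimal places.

Δx = (0.5 − (-3))/6 = 7/12.
Midpoints: -65/24, -2.125, -37/24, -23/24, -0.375, 5/24.
f(-65/24) = -84521/13824, f(-2.125) = 87/512, f(-37/24) = 38651/13824, f(-23/24) = 40849/13824, f(-0.375) = 941/512, f(5/24) = 8789/13824.
Sum = Δx · [f(-65/24) + f(-2.125) + f(-37/24) + ...].
Sum ≈ 1.3302.

1.3302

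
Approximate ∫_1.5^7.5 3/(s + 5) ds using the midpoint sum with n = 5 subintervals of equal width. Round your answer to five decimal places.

1.95869

Δs = (7.5 − 1.5)/5 = 1.2.
Midpoints: 2.1, 3.3, 4.5, 5.7, 6.9.
f(2.1) = 30/71, f(3.3) = 30/83, f(4.5) = 6/19, f(5.7) = 30/107, f(6.9) = 30/119.
Sum = Δs · [f(2.1) + f(3.3) + f(4.5) + f(5.7) + f(6.9)].
Sum ≈ 1.95869.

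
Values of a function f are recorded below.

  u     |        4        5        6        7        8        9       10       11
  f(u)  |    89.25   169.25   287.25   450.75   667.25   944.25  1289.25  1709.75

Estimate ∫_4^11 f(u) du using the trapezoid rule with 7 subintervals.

Δu = 1.
T_7 = (1/2)·[89.25 + 2·169.25 + 2·287.25 + 2·450.75 + 2·667.25 + 2·944.25 + 2·1289.25 + 1709.75] = 4707.5.

4707.5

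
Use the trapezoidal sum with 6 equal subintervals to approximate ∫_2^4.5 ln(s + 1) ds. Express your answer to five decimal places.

3.57809

Δs = (4.5 − 2)/6 = 5/12.
f(2) ≈ 1.09861, f(29/12) ≈ 1.22867, f(17/6) ≈ 1.34373, f(3.25) ≈ 1.44692, f(11/3) ≈ 1.54045, f(49/12) ≈ 1.62597, f(4.5) ≈ 1.70475.
T_6 = (Δs/2)·[f(s_0) + 2f(s_1) + ... + 2f(s_{5}) + f(s_6)].
Sum ≈ 3.57809.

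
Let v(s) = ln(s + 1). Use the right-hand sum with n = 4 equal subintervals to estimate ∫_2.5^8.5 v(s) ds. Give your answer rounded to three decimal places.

11.718

Δs = (8.5 − 2.5)/4 = 1.5.
Right endpoints: 4, 5.5, 7, 8.5.
v(4) ≈ 1.609, v(5.5) ≈ 1.872, v(7) ≈ 2.079, v(8.5) ≈ 2.251.
Sum = Δs · [v(4) + v(5.5) + v(7) + v(8.5)].
Sum ≈ 11.718.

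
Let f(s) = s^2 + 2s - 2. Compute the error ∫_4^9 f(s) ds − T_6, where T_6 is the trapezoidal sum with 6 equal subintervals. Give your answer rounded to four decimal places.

Exact integral: ∫_4^9 f(s) ds ≈ 276.666667.
T_6 ≈ 277.245370.
Error ≈ 276.666667 − 277.245370 ≈ -0.5787.

-0.5787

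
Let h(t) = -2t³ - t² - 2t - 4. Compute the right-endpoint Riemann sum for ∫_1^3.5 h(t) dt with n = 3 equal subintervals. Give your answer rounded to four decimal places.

Δt = (3.5 − 1)/3 = 5/6.
Right endpoints: 11/6, 8/3, 3.5.
h(11/6) = -1261/54, h(8/3) = -1468/27, h(3.5) = -109.
Sum = Δt · [h(11/6) + h(8/3) + h(3.5)].
Sum ≈ -155.6019.

-155.6019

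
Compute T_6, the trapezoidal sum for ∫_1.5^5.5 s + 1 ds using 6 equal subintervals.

18

Δs = (5.5 − 1.5)/6 = 2/3.
f(1.5) = 2.5, f(13/6) = 19/6, f(17/6) = 23/6, f(3.5) = 4.5, f(25/6) = 31/6, f(29/6) = 35/6, f(5.5) = 6.5.
T_6 = (Δs/2)·[f(s_0) + 2f(s_1) + ... + 2f(s_{5}) + f(s_6)].
Sum = 18.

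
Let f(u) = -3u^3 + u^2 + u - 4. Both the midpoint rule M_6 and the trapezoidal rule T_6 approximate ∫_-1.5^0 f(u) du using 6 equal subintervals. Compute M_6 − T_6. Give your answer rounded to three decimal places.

-0.182

M_6 ≈ -2.26367.
T_6 = -2.08203125.
M_6 − T_6 ≈ -0.182.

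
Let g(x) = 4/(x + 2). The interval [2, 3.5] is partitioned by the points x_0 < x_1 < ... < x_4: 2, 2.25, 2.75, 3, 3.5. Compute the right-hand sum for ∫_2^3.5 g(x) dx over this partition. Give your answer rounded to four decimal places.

1.2200

Subinterval widths: 0.25, 0.5, 0.25, 0.5.
Right endpoints: 2.25, 2.75, 3, 3.5.
g(2.25) = 16/17, g(2.75) = 16/19, g(3) = 0.8, g(3.5) = 8/11.
Sum = Σ Δx_i · g(x_i).
Sum ≈ 1.2200.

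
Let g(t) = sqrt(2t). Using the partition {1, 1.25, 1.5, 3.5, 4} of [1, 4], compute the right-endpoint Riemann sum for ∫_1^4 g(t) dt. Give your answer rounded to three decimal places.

Subinterval widths: 0.25, 0.25, 2, 0.5.
Right endpoints: 1.25, 1.5, 3.5, 4.
g(1.25) ≈ 1.581, g(1.5) ≈ 1.732, g(3.5) ≈ 2.646, g(4) ≈ 2.828.
Sum = Σ Δt_i · g(t_i).
Sum ≈ 7.534.

7.534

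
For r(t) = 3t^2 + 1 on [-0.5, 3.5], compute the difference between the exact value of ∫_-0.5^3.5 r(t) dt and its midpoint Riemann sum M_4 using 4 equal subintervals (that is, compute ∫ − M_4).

1

Exact integral: ∫_-0.5^3.5 r(t) dt = 47.
M_4 = 46.
Error = 47 − 46 = 1.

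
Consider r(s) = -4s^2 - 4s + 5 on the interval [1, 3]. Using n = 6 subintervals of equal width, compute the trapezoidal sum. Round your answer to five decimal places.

Δs = (3 − 1)/6 = 1/3.
r(1) = -3, r(4/3) = -67/9, r(5/3) = -115/9, r(2) = -19, r(7/3) = -235/9, r(8/3) = -307/9, r(3) = -43.
T_6 = (Δs/2)·[r(s_0) + 2r(s_1) + ... + 2r(s_{5}) + r(s_6)].
Sum ≈ -40.81481.

-40.81481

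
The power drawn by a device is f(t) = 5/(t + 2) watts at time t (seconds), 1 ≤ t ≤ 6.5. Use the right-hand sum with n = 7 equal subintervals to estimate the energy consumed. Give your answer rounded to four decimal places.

4.8084

Δt = (6.5 − 1)/7 = 11/14.
Right endpoints: 25/14, 18/7, 47/14, 29/7, 69/14, 40/7, 6.5.
f(25/14) = 70/53, f(18/7) = 1.09375, f(47/14) = 14/15, f(29/7) = 35/43, f(69/14) = 70/97, f(40/7) = 35/54, f(6.5) = 10/17.
Sum = Δt · [f(25/14) + f(18/7) + f(47/14) + ...].
Sum ≈ 4.8084.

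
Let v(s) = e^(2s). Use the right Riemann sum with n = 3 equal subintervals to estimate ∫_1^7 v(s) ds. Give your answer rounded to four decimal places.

Δs = (7 − 1)/3 = 2.
Right endpoints: 3, 5, 7.
v(3) ≈ 403.4288, v(5) ≈ 22026.4658, v(7) ≈ 1202604.2842.
Sum = Δs · [v(3) + v(5) + v(7)].
Sum ≈ 2450068.3575.

2450068.3575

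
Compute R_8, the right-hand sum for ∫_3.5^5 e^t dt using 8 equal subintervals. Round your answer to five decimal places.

126.44446

Δt = (5 − 3.5)/8 = 0.1875.
Right endpoints: 3.6875, 3.875, 4.0625, 4.25, 4.4375, 4.625, 4.8125, 5.
f(3.6875) ≈ 39.94486, f(3.875) ≈ 48.18270, f(4.0625) ≈ 58.11943, f(4.25) ≈ 70.10541, f(4.4375) ≈ 84.56327, f(4.625) ≈ 102.00277, f(4.8125) ≈ 123.03883, f(5) ≈ 148.41316.
Sum = Δt · [f(3.6875) + f(3.875) + f(4.0625) + ...].
Sum ≈ 126.44446.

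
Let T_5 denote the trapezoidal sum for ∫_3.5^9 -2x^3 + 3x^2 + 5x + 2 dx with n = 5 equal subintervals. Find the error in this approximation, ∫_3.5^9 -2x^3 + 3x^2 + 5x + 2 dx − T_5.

38.26625

Exact integral: ∫_3.5^9 f(x) dx = -2336.46875.
T_5 = -2374.735.
Error = -2336.46875 − (-2374.735) = 38.26625.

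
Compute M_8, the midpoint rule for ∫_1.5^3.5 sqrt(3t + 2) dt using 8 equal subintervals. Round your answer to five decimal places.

6.13873

Δt = (3.5 − 1.5)/8 = 0.25.
Midpoints: 1.625, 1.875, 2.125, 2.375, 2.625, 2.875, 3.125, 3.375.
f(1.625) ≈ 2.62202, f(1.875) ≈ 2.76134, f(2.125) ≈ 2.89396, f(2.375) ≈ 3.02076, f(2.625) ≈ 3.14245, f(2.875) ≈ 3.25960, f(3.125) ≈ 3.37268, f(3.375) ≈ 3.48210.
Sum = Δt · [f(1.625) + f(1.875) + f(2.125) + ...].
Sum ≈ 6.13873.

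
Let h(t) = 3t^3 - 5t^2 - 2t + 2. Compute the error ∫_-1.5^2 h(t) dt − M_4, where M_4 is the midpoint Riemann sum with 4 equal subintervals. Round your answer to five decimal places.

-0.61410

Exact integral: ∫_-1.5^2 h(t) dt ≈ -5.5052083.
M_4 ≈ -4.8911133.
Error ≈ -5.5052083 − (-4.8911133) ≈ -0.61410.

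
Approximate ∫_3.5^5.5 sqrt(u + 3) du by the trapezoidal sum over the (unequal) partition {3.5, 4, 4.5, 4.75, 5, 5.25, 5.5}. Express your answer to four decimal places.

Subinterval widths: 0.5, 0.5, 0.25, 0.25, 0.25, 0.25.
f(3.5) ≈ 2.5495, f(4) ≈ 2.6458, f(4.5) ≈ 2.7386, f(4.75) ≈ 2.7839, f(5) ≈ 2.8284, f(5.25) ≈ 2.8723, f(5.5) ≈ 2.9155.
On each subinterval the trapezoid contributes (Δu_i/2)·[f(u_{i-1}) + f(u_i)].
Sum ≈ 5.4728.

5.4728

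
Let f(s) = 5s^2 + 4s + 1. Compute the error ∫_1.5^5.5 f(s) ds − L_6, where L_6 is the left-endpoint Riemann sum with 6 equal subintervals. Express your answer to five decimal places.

50.51852

Exact integral: ∫_1.5^5.5 f(s) ds ≈ 331.6666667.
L_6 ≈ 281.1481481.
Error ≈ 331.6666667 − 281.1481481 ≈ 50.51852.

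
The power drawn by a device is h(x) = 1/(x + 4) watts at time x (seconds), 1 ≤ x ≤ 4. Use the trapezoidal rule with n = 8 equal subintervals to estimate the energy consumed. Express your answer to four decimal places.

Δx = (4 − 1)/8 = 0.375.
h(1) = 0.2, h(1.375) = 8/43, h(1.75) = 4/23, h(2.125) = 8/49, h(2.5) = 2/13, h(2.875) = 8/55, h(3.25) = 4/29, h(3.625) = 8/61, h(4) = 0.125.
T_8 = (Δx/2)·[h(x_0) + 2h(x_1) + ... + 2h(x_{7}) + h(x_8)].
Sum ≈ 0.4703.

0.4703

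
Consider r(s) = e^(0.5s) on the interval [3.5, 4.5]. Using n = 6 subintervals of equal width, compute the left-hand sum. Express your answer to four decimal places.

7.1595

Δs = (4.5 − 3.5)/6 = 1/6.
Left endpoints: 3.5, 11/3, 23/6, 4, 25/6, 13/3.
r(3.5) ≈ 5.7546, r(11/3) ≈ 6.2547, r(23/6) ≈ 6.7983, r(4) ≈ 7.3891, r(25/6) ≈ 8.0312, r(13/3) ≈ 8.7291.
Sum = Δs · [r(3.5) + r(11/3) + r(23/6) + ...].
Sum ≈ 7.1595.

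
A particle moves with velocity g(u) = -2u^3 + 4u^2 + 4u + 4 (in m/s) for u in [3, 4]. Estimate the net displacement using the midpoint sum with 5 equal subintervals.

-20.11

Δu = (4 − 3)/5 = 0.2.
Midpoints: 3.1, 3.3, 3.5, 3.7, 3.9.
g(3.1) = -4.742, g(3.3) = -11.114, g(3.5) = -18.75, g(3.7) = -27.746, g(3.9) = -38.198.
Sum = Δu · [g(3.1) + g(3.3) + g(3.5) + g(3.7) + g(3.9)].
Sum = -20.11.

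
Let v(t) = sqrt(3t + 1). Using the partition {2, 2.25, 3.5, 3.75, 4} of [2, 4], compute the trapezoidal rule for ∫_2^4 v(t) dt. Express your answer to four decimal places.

Subinterval widths: 0.25, 1.25, 0.25, 0.25.
v(2) ≈ 2.6458, v(2.25) ≈ 2.7839, v(3.5) ≈ 3.3912, v(3.75) ≈ 3.5000, v(4) ≈ 3.6056.
On each subinterval the trapezoid contributes (Δt_i/2)·[v(t_{i-1}) + v(t_i)].
Sum ≈ 6.2877.

6.2877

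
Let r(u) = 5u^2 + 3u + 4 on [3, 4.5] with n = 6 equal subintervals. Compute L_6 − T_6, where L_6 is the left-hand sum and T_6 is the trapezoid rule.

-7.59375

L_6 = 122.234375.
T_6 = 129.828125.
L_6 − T_6 = -7.59375.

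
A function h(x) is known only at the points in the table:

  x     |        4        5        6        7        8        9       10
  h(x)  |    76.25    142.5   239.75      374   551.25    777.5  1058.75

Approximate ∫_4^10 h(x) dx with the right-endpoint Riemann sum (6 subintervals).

Δx = 1.
Sum = 1·[142.5 + 239.75 + 374 + 551.25 + 777.5 + 1058.75] = 3143.75.

3143.75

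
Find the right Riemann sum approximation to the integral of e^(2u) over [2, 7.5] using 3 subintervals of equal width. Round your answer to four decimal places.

6150309.7669

Δu = (7.5 − 2)/3 = 11/6.
Right endpoints: 23/6, 17/3, 7.5.
f(23/6) ≈ 2135.9497, f(17/3) ≈ 83561.0961, f(7.5) ≈ 3269017.3725.
Sum = Δu · [f(23/6) + f(17/3) + f(7.5)].
Sum ≈ 6150309.7669.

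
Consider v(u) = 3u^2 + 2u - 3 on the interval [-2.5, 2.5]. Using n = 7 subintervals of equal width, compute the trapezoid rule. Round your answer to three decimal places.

Δu = (2.5 − (-2.5))/7 = 5/7.
v(-2.5) = 10.75, v(-25/14) = 587/196, v(-15/14) = -333/196, v(-5/14) = -653/196, v(5/14) = -373/196, v(15/14) = 507/196, v(25/14) = 1987/196, v(2.5) = 20.75.
T_7 = (Δu/2)·[v(u_0) + 2v(u_1) + ... + 2v(u_{6}) + v(u_7)].
Sum ≈ 17.526.

17.526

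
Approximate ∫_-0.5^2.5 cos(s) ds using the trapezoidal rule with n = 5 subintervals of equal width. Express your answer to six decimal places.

Δs = (2.5 − (-0.5))/5 = 0.6.
f(-0.5) ≈ 0.877583, f(0.1) ≈ 0.995004, f(0.7) ≈ 0.764842, f(1.3) ≈ 0.267499, f(1.9) ≈ -0.323290, f(2.5) ≈ -0.801144.
T_5 = (Δs/2)·[f(s_0) + 2f(s_1) + ... + 2f(s_{4}) + f(s_5)].
Sum ≈ 1.045365.

1.045365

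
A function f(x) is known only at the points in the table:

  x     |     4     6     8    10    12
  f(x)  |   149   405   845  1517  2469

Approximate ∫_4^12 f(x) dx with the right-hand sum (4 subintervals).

Δx = 2.
Sum = 2·[405 + 845 + 1517 + 2469] = 10472.

10472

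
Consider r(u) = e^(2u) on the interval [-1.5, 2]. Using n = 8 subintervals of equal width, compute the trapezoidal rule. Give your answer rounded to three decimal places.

28.993

Δu = (2 − (-1.5))/8 = 0.4375.
r(-1.5) ≈ 0.050, r(-1.0625) ≈ 0.119, r(-0.625) ≈ 0.287, r(-0.1875) ≈ 0.687, r(0.25) ≈ 1.649, r(0.6875) ≈ 3.955, r(1.125) ≈ 9.488, r(1.5625) ≈ 22.760, r(2) ≈ 54.598.
T_8 = (Δu/2)·[r(u_0) + 2r(u_1) + ... + 2r(u_{7}) + r(u_8)].
Sum ≈ 28.993.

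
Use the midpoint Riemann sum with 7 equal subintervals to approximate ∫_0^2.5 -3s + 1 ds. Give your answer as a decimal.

Δs = (2.5 − 0)/7 = 5/14.
Midpoints: 5/28, 15/28, 25/28, 1.25, 45/28, 55/28, 65/28.
f(5/28) = 13/28, f(15/28) = -17/28, f(25/28) = -47/28, f(1.25) = -2.75, f(45/28) = -107/28, f(55/28) = -137/28, f(65/28) = -167/28.
Sum = Δs · [f(5/28) + f(15/28) + f(25/28) + ...].
Sum = -6.875.

-6.875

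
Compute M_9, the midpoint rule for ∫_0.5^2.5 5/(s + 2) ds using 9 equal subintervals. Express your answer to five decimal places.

Δs = (2.5 − 0.5)/9 = 2/9.
Midpoints: 11/18, 5/6, 19/18, 23/18, 1.5, 31/18, 35/18, 13/6, 43/18.
f(11/18) = 90/47, f(5/6) = 30/17, f(19/18) = 18/11, f(23/18) = 90/59, f(1.5) = 10/7, f(31/18) = 90/67, f(35/18) = 90/71, f(13/6) = 1.2, f(43/18) = 90/79.
Sum = Δs · [f(11/18) + f(5/6) + f(19/18) + ...].
Sum ≈ 2.93780.

2.93780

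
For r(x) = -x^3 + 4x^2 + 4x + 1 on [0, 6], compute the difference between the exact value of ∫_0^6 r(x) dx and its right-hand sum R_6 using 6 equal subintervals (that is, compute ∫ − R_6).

29

Exact integral: ∫_0^6 r(x) dx = 42.
R_6 = 13.
Error = 42 − 13 = 29.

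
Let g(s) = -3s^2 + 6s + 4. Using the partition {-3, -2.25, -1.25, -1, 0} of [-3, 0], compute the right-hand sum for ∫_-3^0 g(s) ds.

-23.953125

Subinterval widths: 0.75, 1, 0.25, 1.
Right endpoints: -2.25, -1.25, -1, 0.
g(-2.25) = -24.6875, g(-1.25) = -8.1875, g(-1) = -5, g(0) = 4.
Sum = Σ Δs_i · g(s_i).
Sum = -23.953125.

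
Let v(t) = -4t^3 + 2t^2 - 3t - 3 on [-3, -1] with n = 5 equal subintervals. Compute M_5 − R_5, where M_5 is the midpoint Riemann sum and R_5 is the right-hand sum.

M_5 = 102.64.
R_5 = 79.52.
M_5 − R_5 = 23.12.

23.12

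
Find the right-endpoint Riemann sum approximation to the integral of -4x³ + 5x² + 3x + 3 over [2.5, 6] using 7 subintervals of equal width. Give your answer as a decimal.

Δx = (6 − 2.5)/7 = 0.5.
Right endpoints: 3, 3.5, 4, 4.5, 5, 5.5, 6.
f(3) = -51, f(3.5) = -96.75, f(4) = -161, f(4.5) = -246.75, f(5) = -357, f(5.5) = -494.75, f(6) = -663.
Sum = Δx · [f(3) + f(3.5) + f(4) + ...].
Sum = -1035.125.

-1035.125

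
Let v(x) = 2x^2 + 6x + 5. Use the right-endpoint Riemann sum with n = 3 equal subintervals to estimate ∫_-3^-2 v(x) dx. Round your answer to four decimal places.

Δx = (-2 − (-3))/3 = 1/3.
Right endpoints: -8/3, -7/3, -2.
v(-8/3) = 29/9, v(-7/3) = 17/9, v(-2) = 1.
Sum = Δx · [v(-8/3) + v(-7/3) + v(-2)].
Sum ≈ 2.0370.

2.0370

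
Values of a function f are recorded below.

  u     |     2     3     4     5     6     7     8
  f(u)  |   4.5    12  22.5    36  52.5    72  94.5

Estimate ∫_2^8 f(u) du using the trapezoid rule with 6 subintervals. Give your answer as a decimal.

244.5

Δu = 1.
T_6 = (1/2)·[4.5 + 2·12 + 2·22.5 + 2·36 + 2·52.5 + 2·72 + 94.5] = 244.5.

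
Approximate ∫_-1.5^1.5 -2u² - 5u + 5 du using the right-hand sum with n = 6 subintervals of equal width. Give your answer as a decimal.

Δu = (1.5 − (-1.5))/6 = 0.5.
Right endpoints: -1, -0.5, 0, 0.5, 1, 1.5.
f(-1) = 8, f(-0.5) = 7, f(0) = 5, f(0.5) = 2, f(1) = -2, f(1.5) = -7.
Sum = Δu · [f(-1) + f(-0.5) + f(0) + ...].
Sum = 6.5.

6.5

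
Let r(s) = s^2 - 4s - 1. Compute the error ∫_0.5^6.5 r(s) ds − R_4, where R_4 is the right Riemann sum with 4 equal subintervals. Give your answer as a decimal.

Exact integral: ∫_0.5^6.5 r(s) ds = 1.5.
R_4 = 17.25.
Error = 1.5 − 17.25 = -15.75.

-15.75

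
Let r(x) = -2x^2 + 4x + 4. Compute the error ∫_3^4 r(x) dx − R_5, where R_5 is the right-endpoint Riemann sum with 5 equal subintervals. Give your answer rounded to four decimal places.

Exact integral: ∫_3^4 r(x) dx ≈ -6.666667.
R_5 = -7.68.
Error ≈ -6.666667 − (-7.68) ≈ 1.0133.

1.0133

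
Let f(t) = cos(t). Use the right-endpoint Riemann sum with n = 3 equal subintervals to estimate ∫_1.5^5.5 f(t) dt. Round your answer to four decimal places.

Δt = (5.5 − 1.5)/3 = 4/3.
Right endpoints: 17/6, 25/6, 5.5.
f(17/6) ≈ -0.9529, f(25/6) ≈ -0.5190, f(5.5) ≈ 0.7087.
Sum = Δt · [f(17/6) + f(25/6) + f(5.5)].
Sum ≈ -1.0176.

-1.0176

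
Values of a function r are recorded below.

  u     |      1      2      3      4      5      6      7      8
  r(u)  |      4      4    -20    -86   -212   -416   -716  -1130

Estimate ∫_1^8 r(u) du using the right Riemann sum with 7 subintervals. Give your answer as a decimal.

-2576

Δu = 1.
Sum = 1·[4 + (-20) + (-86) + (-212) + (-416) + (-716) + (-1130)] = -2576.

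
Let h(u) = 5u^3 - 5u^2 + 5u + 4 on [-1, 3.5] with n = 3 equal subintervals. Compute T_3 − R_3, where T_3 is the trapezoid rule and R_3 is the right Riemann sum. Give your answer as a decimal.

T_3 = 182.53125.
R_3 = 321.75.
T_3 − R_3 = -139.21875.

-139.21875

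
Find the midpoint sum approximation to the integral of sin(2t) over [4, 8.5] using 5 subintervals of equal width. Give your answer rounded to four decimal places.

0.0745

Δt = (8.5 − 4)/5 = 0.9.
Midpoints: 4.45, 5.35, 6.25, 7.15, 8.05.
f(4.45) ≈ 0.5010, f(5.35) ≈ -0.9566, f(6.25) ≈ -0.0663, f(7.15) ≈ 0.9868, f(8.05) ≈ -0.3821.
Sum = Δt · [f(4.45) + f(5.35) + f(6.25) + f(7.15) + f(8.05)].
Sum ≈ 0.0745.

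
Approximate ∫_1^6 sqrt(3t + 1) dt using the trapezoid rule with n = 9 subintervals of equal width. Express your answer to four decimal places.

16.6161

Δt = (6 − 1)/9 = 5/9.
f(1) ≈ 2.0000, f(14/9) ≈ 2.3805, f(19/9) ≈ 2.7080, f(8/3) ≈ 3.0000, f(29/9) ≈ 3.2660, f(34/9) ≈ 3.5119, f(13/3) ≈ 3.7417, f(44/9) ≈ 3.9581, f(49/9) ≈ 4.1633, f(6) ≈ 4.3589.
T_9 = (Δt/2)·[f(t_0) + 2f(t_1) + ... + 2f(t_{8}) + f(t_9)].
Sum ≈ 16.6161.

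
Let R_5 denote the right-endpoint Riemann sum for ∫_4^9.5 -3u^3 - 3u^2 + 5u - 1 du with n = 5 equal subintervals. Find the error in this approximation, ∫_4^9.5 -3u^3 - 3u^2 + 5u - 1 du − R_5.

1487.165625

Exact integral: ∫_4^9.5 f(u) du = -6530.046875.
R_5 = -8017.2125.
Error = -6530.046875 − (-8017.2125) = 1487.165625.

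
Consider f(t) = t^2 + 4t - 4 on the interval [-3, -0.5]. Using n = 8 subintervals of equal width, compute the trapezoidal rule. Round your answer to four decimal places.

Δt = (-0.5 − (-3))/8 = 0.3125.
f(-3) = -7, f(-2.6875) = -7.52734375, f(-2.375) = -7.859375, f(-2.0625) = -7.99609375, f(-1.75) = -7.9375, f(-1.4375) = -7.68359375, f(-1.125) = -7.234375, f(-0.8125) = -6.58984375, f(-0.5) = -5.75.
T_8 = (Δt/2)·[f(t_0) + 2f(t_1) + ... + 2f(t_{7}) + f(t_8)].
Sum ≈ -18.5010.

-18.5010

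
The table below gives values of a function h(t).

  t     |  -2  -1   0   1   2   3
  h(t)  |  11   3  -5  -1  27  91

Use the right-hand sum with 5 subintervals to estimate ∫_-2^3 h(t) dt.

Δt = 1.
Sum = 1·[3 + (-5) + (-1) + 27 + 91] = 115.

115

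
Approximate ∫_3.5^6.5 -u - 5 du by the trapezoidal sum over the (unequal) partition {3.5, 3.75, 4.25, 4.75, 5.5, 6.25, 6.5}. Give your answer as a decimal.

-30

Subinterval widths: 0.25, 0.5, 0.5, 0.75, 0.75, 0.25.
f(3.5) = -8.5, f(3.75) = -8.75, f(4.25) = -9.25, f(4.75) = -9.75, f(5.5) = -10.5, f(6.25) = -11.25, f(6.5) = -11.5.
On each subinterval the trapezoid contributes (Δu_i/2)·[f(u_{i-1}) + f(u_i)].
Sum = -30.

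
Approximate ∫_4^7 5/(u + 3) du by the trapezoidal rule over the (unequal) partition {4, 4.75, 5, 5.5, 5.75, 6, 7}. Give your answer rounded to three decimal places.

Subinterval widths: 0.75, 0.25, 0.5, 0.25, 0.25, 1.
f(4) = 5/7, f(4.75) = 20/31, f(5) = 0.625, f(5.5) = 10/17, f(5.75) = 4/7, f(6) = 5/9, f(7) = 0.5.
On each subinterval the trapezoid contributes (Δu_i/2)·[f(u_{i-1}) + f(u_i)].
Sum ≈ 1.785.

1.785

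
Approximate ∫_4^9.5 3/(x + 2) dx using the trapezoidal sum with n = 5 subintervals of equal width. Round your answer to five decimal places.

Δx = (9.5 − 4)/5 = 1.1.
f(4) = 0.5, f(5.1) = 30/71, f(6.2) = 15/41, f(7.3) = 10/31, f(8.4) = 15/52, f(9.5) = 6/23.
T_5 = (Δx/2)·[f(x_0) + 2f(x_1) + ... + 2f(x_{4}) + f(x_5)].
Sum ≈ 1.95785.

1.95785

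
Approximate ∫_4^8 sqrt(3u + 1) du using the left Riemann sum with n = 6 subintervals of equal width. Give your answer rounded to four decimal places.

16.8926

Δu = (8 − 4)/6 = 2/3.
Left endpoints: 4, 14/3, 16/3, 6, 20/3, 22/3.
f(4) ≈ 3.6056, f(14/3) ≈ 3.8730, f(16/3) ≈ 4.1231, f(6) ≈ 4.3589, f(20/3) ≈ 4.5826, f(22/3) ≈ 4.7958.
Sum = Δu · [f(4) + f(14/3) + f(16/3) + ...].
Sum ≈ 16.8926.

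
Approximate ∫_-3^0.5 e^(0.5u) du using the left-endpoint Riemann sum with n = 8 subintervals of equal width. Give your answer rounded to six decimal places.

Δu = (0.5 − (-3))/8 = 0.4375.
Left endpoints: -3, -2.5625, -2.125, -1.6875, -1.25, -0.8125, -0.375, 0.0625.
f(-3) ≈ 0.223130, f(-2.5625) ≈ 0.277690, f(-2.125) ≈ 0.345591, f(-1.6875) ≈ 0.430095, f(-1.25) ≈ 0.535261, f(-0.8125) ≈ 0.666144, f(-0.375) ≈ 0.829029, f(0.0625) ≈ 1.031743.
Sum = Δu · [f(-3) + f(-2.5625) + f(-2.125) + ...].
Sum ≈ 1.898174.

1.898174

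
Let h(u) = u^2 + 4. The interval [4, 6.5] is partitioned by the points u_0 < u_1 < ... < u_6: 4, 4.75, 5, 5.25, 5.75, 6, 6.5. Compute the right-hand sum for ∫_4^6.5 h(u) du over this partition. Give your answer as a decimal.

86.71875

Subinterval widths: 0.75, 0.25, 0.25, 0.5, 0.25, 0.5.
Right endpoints: 4.75, 5, 5.25, 5.75, 6, 6.5.
h(4.75) = 26.5625, h(5) = 29, h(5.25) = 31.5625, h(5.75) = 37.0625, h(6) = 40, h(6.5) = 46.25.
Sum = Σ Δu_i · h(u_i).
Sum = 86.71875.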